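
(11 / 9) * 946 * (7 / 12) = 36421 / 54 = 674.46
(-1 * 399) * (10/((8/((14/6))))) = -4655/4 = -1163.75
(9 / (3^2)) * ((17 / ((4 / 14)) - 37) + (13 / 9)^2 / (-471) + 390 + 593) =76721323 / 76302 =1005.50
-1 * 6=-6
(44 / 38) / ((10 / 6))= 66 / 95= 0.69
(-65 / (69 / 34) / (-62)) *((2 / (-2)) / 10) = -221 / 4278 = -0.05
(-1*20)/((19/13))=-260/19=-13.68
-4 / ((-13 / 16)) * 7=448 / 13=34.46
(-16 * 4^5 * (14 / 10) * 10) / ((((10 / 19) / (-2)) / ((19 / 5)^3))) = 29892509696 / 625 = 47828015.51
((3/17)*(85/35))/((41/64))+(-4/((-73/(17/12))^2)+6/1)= 6.67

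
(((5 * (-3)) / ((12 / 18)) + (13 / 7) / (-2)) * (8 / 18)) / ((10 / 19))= -6232 / 315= -19.78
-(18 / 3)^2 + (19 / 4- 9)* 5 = -229 / 4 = -57.25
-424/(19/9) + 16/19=-200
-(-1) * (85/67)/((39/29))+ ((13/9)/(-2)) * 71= -789143/15678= -50.33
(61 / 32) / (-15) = -61 / 480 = -0.13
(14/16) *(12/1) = 21/2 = 10.50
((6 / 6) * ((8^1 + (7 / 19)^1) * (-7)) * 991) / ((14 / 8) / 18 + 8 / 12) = -79414776 / 1045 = -75995.00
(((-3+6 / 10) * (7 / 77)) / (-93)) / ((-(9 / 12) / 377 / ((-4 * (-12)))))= -96512 / 1705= -56.61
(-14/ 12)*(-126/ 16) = 147/ 16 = 9.19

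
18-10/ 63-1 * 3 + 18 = 2069/ 63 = 32.84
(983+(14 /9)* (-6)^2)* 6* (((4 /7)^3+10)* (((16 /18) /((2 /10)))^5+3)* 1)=744764658262204 /6751269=110314765.75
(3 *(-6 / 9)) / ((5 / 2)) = -4 / 5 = -0.80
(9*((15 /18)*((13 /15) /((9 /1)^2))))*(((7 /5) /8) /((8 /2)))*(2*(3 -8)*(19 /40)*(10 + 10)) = -1729 /5184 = -0.33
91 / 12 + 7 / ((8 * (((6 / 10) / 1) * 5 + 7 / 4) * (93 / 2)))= 53627 / 7068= 7.59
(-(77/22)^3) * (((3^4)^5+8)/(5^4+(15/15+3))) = -1195967052287/5032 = -237672307.69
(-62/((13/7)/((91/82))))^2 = 2307361/1681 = 1372.61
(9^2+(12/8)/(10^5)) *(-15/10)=-48600009/400000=-121.50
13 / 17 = 0.76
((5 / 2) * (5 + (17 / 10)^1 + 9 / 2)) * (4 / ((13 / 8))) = 896 / 13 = 68.92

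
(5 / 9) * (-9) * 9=-45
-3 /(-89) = 3 /89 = 0.03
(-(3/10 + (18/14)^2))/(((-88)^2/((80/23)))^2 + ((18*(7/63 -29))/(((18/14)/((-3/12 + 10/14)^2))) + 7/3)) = -43065/109296825043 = -0.00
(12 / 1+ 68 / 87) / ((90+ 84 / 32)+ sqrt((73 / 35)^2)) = 0.13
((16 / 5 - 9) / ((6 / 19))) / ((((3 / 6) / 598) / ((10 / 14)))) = -329498 / 21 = -15690.38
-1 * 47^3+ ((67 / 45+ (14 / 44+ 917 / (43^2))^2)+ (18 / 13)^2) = -1306456505284313363 / 12583991096820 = -103818.93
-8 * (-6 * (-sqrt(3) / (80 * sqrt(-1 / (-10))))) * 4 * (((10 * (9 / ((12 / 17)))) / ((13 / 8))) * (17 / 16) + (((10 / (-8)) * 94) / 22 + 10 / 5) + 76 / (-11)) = -11406 * sqrt(30) / 65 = -961.13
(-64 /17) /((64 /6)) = -6 /17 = -0.35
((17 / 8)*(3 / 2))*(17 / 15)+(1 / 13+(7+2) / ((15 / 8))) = 8829 / 1040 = 8.49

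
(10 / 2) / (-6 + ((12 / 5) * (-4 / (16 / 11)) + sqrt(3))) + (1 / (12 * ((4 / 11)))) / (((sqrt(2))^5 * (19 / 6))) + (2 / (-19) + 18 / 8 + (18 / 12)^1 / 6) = -125 * sqrt(3) / 3894 + 11 * sqrt(2) / 1216 + 24542 / 12331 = 1.95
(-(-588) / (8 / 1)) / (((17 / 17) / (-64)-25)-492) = -672 / 4727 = -0.14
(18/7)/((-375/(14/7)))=-12/875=-0.01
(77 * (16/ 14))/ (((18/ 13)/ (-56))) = -32032/ 9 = -3559.11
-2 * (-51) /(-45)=-34 /15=-2.27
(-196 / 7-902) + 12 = -918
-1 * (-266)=266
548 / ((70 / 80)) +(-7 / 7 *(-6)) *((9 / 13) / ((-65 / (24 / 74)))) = 626.26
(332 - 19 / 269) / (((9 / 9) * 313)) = 89289 / 84197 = 1.06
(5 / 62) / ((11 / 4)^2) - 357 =-1339067 / 3751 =-356.99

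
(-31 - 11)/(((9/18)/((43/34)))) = -1806/17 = -106.24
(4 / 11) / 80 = 1 / 220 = 0.00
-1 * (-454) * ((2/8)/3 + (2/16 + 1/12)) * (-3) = -397.25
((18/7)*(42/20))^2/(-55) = -729/1375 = -0.53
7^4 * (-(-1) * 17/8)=40817/8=5102.12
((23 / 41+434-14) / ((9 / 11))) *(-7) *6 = -2655422 / 123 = -21588.80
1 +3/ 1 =4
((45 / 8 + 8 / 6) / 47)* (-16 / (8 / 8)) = -334 / 141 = -2.37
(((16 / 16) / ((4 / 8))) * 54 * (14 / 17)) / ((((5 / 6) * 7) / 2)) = 30.49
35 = 35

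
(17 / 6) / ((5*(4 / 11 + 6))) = 187 / 2100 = 0.09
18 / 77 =0.23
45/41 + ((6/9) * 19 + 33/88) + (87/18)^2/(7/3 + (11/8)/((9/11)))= 5675945/284376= 19.96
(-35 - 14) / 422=-49 / 422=-0.12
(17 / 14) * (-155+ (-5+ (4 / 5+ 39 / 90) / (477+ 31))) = -41452171 / 213360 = -194.28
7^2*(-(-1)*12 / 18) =98 / 3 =32.67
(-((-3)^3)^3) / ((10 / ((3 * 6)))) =177147 / 5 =35429.40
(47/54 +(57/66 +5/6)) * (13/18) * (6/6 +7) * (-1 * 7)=-277550/2673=-103.83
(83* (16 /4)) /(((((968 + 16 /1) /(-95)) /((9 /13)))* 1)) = -23655 /1066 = -22.19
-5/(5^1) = -1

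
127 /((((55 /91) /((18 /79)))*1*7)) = 29718 /4345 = 6.84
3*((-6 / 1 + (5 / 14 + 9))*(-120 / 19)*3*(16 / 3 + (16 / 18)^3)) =-4136000 / 3591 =-1151.77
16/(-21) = -16/21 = -0.76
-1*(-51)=51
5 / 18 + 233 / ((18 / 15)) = 1750 / 9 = 194.44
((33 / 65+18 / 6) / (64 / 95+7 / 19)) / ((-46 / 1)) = -0.07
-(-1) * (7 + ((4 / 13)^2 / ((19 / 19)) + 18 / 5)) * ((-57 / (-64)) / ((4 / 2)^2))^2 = 29361213 / 55377920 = 0.53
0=0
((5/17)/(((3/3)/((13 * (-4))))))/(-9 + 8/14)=1820/1003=1.81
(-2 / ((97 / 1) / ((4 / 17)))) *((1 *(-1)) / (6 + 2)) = 1 / 1649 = 0.00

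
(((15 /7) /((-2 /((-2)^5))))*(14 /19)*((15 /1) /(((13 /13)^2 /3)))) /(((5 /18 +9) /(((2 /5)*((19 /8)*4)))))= 77760 /167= 465.63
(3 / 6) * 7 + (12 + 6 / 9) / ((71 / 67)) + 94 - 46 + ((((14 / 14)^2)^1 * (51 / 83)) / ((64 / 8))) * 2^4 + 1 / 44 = 50332229 / 777876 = 64.70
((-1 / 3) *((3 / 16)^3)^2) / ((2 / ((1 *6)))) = -729 / 16777216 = -0.00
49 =49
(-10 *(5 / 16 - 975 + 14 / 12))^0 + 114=115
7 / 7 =1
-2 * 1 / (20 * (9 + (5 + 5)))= -1 / 190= -0.01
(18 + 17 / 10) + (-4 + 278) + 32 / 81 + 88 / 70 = 1674647 / 5670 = 295.35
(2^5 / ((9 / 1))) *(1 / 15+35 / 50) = 368 / 135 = 2.73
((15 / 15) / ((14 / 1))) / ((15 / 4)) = 0.02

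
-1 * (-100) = 100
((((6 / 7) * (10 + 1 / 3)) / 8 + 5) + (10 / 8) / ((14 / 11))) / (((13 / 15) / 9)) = 53595 / 728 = 73.62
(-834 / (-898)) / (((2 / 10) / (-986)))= -2055810 / 449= -4578.64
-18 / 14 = -9 / 7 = -1.29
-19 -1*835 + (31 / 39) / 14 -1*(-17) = -456971 / 546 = -836.94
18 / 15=6 / 5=1.20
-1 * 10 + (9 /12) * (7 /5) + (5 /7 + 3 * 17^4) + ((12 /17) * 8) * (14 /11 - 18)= 6557050769 /26180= 250460.30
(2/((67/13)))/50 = 13/1675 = 0.01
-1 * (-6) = 6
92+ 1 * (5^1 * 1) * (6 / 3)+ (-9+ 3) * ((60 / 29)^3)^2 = -219264021258 / 594823321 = -368.62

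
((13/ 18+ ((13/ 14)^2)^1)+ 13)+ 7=38075/ 1764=21.58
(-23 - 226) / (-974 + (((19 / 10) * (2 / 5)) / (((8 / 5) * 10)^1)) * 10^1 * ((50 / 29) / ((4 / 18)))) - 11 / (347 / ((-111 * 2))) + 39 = 3616225671 / 78114211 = 46.29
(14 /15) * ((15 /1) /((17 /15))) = 210 /17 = 12.35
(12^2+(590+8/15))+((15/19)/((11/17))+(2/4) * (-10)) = 2290912/3135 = 730.75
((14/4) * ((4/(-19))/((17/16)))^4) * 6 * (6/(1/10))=21139292160/10884540241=1.94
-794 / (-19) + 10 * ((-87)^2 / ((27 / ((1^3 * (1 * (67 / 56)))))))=5419661 / 1596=3395.78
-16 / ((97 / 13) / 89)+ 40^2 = 136688 / 97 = 1409.15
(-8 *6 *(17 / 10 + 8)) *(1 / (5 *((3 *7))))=-776 / 175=-4.43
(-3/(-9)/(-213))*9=-1/71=-0.01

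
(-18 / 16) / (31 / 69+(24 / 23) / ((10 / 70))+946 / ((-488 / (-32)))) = -0.02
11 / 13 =0.85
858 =858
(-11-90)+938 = 837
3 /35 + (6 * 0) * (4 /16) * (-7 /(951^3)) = 3 /35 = 0.09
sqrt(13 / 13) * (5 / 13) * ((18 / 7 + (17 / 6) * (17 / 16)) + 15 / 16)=1685 / 672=2.51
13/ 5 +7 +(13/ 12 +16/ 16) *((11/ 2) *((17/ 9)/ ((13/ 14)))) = 231017/ 7020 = 32.91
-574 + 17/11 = -6297/11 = -572.45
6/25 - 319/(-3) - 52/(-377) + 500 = 1319597/2175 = 606.71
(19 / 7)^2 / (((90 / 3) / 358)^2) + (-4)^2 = 1065.14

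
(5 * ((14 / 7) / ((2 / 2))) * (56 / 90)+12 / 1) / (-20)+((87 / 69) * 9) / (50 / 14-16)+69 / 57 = -12067 / 19665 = -0.61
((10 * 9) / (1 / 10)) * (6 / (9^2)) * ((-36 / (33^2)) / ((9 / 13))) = -10400 / 3267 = -3.18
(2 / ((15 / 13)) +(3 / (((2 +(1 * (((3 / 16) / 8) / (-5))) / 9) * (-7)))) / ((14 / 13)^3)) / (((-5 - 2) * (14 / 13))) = -1403517791 / 6774817665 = -0.21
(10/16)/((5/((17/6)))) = 17/48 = 0.35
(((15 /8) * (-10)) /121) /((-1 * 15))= 5 /484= 0.01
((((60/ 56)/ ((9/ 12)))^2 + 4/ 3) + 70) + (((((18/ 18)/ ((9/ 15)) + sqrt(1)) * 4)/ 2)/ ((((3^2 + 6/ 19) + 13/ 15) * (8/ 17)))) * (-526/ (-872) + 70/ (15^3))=309968831503/ 4184887140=74.07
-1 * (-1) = 1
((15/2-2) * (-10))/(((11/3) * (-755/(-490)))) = -1470/151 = -9.74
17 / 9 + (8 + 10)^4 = 944801 / 9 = 104977.89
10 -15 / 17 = 155 / 17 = 9.12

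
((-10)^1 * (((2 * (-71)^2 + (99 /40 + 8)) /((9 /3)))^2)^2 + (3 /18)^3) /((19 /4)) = -269657249667796.95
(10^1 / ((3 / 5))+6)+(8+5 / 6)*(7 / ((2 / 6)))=1249 / 6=208.17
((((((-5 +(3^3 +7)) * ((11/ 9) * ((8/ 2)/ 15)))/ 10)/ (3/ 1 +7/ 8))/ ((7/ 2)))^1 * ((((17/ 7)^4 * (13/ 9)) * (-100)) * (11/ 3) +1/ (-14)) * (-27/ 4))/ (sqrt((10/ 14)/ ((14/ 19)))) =3047993782636 * sqrt(190)/ 4772887875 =8802.57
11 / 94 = 0.12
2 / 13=0.15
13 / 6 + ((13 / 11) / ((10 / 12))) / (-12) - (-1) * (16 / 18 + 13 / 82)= 125663 / 40590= 3.10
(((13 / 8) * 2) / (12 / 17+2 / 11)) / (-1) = -3.66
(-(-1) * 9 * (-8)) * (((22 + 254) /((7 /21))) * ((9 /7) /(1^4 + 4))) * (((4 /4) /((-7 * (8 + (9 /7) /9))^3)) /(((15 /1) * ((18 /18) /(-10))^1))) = -13248 /240065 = -0.06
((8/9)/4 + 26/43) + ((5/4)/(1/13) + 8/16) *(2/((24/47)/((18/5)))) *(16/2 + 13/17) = 544959961/263160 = 2070.83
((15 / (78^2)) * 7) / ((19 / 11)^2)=4235 / 732108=0.01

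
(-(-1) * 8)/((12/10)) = 20/3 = 6.67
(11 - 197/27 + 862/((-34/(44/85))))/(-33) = 367528/1287495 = 0.29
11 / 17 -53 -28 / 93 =-83246 / 1581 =-52.65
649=649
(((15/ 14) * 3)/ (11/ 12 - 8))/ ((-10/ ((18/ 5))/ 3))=0.49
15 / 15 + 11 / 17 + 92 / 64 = 839 / 272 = 3.08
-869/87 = -9.99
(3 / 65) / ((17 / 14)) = 42 / 1105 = 0.04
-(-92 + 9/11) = 1003/11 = 91.18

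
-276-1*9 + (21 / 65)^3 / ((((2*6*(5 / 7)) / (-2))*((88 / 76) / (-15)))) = -3442565787 / 12083500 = -284.90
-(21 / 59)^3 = -9261 / 205379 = -0.05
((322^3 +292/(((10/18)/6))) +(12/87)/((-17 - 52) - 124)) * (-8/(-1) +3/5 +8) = 77555399511748/139925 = 554264066.55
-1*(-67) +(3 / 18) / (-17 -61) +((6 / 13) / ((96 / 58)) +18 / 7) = 457645 / 6552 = 69.85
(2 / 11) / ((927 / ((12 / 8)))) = 1 / 3399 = 0.00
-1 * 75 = -75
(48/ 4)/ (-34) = -6/ 17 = -0.35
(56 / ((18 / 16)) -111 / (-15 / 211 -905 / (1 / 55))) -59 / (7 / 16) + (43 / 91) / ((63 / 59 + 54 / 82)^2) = -84.92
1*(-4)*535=-2140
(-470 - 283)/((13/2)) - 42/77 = -16644/143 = -116.39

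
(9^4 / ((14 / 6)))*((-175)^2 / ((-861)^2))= 1366875 / 11767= 116.16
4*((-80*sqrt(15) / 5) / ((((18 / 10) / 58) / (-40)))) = 319478.09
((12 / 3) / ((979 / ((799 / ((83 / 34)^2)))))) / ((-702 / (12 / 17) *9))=-434656 / 7101780543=-0.00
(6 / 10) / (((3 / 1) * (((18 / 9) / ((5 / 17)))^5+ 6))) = 625 / 45454174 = 0.00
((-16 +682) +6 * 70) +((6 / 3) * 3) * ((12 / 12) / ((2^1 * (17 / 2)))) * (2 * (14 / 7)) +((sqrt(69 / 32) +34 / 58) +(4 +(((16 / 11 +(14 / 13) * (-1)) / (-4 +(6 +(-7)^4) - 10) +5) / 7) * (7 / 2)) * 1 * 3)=sqrt(138) / 8 +373678992473 / 337408214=1108.97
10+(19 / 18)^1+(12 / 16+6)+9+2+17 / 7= 7871 / 252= 31.23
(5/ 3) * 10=50/ 3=16.67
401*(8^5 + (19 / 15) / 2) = 394206659 / 30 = 13140221.97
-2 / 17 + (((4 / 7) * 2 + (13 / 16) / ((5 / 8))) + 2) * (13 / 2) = 68451 / 2380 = 28.76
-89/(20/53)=-4717/20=-235.85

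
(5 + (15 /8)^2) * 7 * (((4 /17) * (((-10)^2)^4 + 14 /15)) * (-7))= -4005750037387 /408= -9818014797.52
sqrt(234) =3 * sqrt(26) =15.30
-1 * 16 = -16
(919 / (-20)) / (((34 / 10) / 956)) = -219641 / 17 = -12920.06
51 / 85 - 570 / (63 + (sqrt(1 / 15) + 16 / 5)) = -6582108 / 821695 + 1425 * sqrt(15) / 164339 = -7.98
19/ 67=0.28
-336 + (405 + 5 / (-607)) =41878 / 607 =68.99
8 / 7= 1.14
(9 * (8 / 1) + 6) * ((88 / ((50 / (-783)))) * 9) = -24185304 / 25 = -967412.16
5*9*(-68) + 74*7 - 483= -3025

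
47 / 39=1.21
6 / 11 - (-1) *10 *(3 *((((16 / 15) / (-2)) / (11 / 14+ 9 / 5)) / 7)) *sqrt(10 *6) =-6.30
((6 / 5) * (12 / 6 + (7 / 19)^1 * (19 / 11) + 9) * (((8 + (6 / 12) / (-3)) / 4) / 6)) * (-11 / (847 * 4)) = -188 / 12705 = -0.01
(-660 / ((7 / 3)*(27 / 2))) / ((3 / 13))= -5720 / 63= -90.79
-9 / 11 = -0.82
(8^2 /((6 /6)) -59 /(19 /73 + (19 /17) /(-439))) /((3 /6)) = -23156901 /70205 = -329.85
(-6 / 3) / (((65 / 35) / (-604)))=8456 / 13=650.46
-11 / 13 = -0.85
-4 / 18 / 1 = -2 / 9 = -0.22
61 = 61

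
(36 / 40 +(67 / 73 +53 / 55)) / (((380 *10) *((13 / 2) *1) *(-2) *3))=-1489 / 79336400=-0.00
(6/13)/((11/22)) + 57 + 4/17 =12853/221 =58.16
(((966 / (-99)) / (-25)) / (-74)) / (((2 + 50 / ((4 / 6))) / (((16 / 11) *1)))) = -368 / 3693525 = -0.00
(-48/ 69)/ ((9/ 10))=-160/ 207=-0.77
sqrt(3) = 1.73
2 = 2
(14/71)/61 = 14/4331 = 0.00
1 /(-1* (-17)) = 1 /17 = 0.06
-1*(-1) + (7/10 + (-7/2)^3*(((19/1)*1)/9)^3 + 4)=-11596973/29160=-397.70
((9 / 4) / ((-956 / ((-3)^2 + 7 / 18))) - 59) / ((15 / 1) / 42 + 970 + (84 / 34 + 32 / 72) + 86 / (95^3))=-0.06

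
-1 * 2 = -2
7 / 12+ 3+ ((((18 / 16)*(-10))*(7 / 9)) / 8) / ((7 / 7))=239 / 96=2.49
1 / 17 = 0.06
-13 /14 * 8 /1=-7.43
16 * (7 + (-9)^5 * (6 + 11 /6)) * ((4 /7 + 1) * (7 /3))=-81407656 /3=-27135885.33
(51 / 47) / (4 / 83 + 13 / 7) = 9877 / 17343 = 0.57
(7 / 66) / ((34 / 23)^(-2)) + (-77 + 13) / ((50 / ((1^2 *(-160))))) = 17896198 / 87285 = 205.03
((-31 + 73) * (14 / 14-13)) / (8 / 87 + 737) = -6264 / 9161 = -0.68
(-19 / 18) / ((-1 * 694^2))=19 / 8669448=0.00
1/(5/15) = 3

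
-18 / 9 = -2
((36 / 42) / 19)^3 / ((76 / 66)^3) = 970299 / 16136737183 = 0.00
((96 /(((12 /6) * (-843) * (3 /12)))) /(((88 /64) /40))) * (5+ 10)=-307200 /3091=-99.39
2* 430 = 860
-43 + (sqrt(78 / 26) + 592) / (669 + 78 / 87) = -818193 / 19427 + 29 * sqrt(3) / 19427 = -42.11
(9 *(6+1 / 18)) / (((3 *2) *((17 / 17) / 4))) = 109 / 3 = 36.33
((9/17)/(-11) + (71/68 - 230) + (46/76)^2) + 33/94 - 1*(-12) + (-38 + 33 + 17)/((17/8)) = -1336646511/6345658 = -210.64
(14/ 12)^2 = 49/ 36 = 1.36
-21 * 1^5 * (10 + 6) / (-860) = 84 / 215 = 0.39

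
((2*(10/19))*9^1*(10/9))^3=1166.35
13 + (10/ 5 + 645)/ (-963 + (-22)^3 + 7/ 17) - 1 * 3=1962801/ 197380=9.94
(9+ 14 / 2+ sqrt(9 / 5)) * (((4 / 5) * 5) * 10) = 24 * sqrt(5)+ 640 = 693.67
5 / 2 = 2.50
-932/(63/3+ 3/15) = -2330/53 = -43.96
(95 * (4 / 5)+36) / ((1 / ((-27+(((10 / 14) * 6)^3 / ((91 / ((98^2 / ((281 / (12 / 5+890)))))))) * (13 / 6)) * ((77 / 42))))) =3296752536 / 281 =11732215.43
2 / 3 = 0.67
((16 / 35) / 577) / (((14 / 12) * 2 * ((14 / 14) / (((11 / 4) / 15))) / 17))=748 / 706825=0.00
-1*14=-14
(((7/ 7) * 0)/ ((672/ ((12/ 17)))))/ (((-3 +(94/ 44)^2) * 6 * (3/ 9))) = 0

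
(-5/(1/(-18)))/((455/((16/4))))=72/91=0.79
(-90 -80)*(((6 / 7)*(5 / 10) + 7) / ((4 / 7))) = -2210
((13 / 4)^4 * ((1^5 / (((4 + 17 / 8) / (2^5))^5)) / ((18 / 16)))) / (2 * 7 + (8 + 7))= 981348487528448 / 73726039989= 13310.74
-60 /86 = -30 /43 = -0.70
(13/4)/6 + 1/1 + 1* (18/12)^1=73/24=3.04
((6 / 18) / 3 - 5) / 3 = -1.63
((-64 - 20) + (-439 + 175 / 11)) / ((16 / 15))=-41835 / 88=-475.40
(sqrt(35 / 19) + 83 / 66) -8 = -445 / 66 + sqrt(665) / 19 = -5.39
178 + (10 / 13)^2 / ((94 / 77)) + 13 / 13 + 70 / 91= 180.25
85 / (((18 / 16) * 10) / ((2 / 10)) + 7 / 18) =1.50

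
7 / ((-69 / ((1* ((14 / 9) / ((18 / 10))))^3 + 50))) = -5.14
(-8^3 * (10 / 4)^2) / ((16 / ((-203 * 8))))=324800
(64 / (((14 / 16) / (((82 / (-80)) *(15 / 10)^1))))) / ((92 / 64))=-62976 / 805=-78.23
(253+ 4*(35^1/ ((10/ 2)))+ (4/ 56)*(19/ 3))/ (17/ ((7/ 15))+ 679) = 11821/ 30048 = 0.39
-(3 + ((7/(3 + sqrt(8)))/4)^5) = -56525013/1024 + 19983523* sqrt(2)/512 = -3.00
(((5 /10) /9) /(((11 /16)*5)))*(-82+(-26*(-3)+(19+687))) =11.35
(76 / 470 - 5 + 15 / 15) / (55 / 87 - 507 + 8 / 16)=156948 / 20684935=0.01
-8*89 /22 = -356 /11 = -32.36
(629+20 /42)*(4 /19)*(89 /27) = 4705964 /10773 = 436.83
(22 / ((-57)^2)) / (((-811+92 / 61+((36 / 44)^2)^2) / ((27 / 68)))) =-29472333 / 8868673430732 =-0.00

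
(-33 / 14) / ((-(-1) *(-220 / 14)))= 3 / 20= 0.15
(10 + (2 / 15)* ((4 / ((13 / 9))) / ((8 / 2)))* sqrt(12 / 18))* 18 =36* sqrt(6) / 65 + 180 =181.36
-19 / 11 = -1.73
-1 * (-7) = 7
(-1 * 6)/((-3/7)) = 14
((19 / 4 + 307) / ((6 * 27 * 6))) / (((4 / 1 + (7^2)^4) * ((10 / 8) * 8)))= 1247 / 224135618400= 0.00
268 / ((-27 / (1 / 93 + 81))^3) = -114607131213472 / 15832158831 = -7238.88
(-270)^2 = 72900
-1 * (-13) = 13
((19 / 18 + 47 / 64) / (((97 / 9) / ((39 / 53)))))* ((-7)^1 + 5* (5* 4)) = 3739437 / 329024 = 11.37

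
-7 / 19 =-0.37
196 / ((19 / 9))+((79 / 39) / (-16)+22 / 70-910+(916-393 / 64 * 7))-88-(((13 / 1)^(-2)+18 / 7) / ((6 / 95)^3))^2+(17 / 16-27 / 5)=-81150322361690319613 / 775372885560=-104659737.11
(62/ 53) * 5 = 310/ 53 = 5.85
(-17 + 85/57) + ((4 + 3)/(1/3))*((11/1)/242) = -18251/1254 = -14.55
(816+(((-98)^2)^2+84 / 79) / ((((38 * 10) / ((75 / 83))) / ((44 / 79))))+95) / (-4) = -30767.78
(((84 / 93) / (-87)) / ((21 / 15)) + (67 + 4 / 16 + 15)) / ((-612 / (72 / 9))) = -887233 / 825282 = -1.08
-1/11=-0.09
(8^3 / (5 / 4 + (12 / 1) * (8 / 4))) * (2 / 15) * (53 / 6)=108544 / 4545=23.88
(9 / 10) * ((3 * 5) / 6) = 9 / 4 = 2.25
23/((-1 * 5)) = -23/5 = -4.60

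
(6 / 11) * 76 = 456 / 11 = 41.45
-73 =-73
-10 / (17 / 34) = -20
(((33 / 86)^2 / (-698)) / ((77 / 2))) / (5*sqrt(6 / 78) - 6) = 495*sqrt(13) / 8004313604 + 3861 / 4002156802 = 0.00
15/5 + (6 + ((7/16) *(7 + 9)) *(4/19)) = 199/19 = 10.47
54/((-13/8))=-432/13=-33.23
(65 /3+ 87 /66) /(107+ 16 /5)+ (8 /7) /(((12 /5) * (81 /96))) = 5312605 /6873174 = 0.77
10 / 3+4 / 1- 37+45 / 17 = -1378 / 51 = -27.02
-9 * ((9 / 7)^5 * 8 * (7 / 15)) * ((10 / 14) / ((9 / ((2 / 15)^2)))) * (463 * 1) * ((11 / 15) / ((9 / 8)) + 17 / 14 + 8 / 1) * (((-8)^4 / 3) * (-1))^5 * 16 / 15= 2548177443388158562550153216 / 661775625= 3850515714277265141.87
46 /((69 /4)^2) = 32 /207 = 0.15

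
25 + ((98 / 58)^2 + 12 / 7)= 174074 / 5887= 29.57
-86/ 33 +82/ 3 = 272/ 11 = 24.73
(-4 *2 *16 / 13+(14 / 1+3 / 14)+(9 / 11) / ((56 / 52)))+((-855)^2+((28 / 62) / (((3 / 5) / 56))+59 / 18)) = 408348100513 / 558558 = 731075.56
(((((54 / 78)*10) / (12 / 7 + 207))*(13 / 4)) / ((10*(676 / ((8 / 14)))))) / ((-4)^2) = 3 / 5267392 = 0.00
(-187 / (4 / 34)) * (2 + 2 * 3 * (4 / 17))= -5423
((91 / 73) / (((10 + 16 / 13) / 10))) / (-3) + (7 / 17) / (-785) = -79047584 / 213346515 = -0.37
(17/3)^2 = 289/9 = 32.11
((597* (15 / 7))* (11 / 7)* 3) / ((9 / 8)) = 262680 / 49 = 5360.82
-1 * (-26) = 26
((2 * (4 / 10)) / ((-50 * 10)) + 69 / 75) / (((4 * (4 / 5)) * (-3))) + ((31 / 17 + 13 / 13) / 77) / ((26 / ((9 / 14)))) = -33863153 / 357357000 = -0.09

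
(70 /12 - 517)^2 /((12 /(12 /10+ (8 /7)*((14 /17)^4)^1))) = 3389374335947 /90202680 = 37575.10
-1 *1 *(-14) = 14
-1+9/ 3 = 2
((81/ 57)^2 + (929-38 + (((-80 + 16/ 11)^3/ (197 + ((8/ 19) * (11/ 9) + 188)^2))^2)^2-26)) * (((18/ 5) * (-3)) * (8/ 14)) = -2023579324442535170138647385757654598955334847155930954480/ 9454747139320750169825406550359844355602980248867647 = -214027.86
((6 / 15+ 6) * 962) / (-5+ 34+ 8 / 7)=215488 / 1055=204.25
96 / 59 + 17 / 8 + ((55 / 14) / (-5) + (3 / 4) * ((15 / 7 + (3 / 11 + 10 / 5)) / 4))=137901 / 36344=3.79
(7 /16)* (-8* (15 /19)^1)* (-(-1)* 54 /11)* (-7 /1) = 19845 /209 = 94.95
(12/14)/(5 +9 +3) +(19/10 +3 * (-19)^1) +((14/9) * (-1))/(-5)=-586249/10710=-54.74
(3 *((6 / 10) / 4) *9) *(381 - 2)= 30699 / 20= 1534.95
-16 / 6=-2.67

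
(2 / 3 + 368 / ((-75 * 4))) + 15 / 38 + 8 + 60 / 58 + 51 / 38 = 140661 / 13775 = 10.21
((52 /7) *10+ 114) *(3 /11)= 3954 /77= 51.35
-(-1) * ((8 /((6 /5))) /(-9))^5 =-3200000 /14348907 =-0.22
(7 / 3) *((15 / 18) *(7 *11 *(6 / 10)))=539 / 6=89.83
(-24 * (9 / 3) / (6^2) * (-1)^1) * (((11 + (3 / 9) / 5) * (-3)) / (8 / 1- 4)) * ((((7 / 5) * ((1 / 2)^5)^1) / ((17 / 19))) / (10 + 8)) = -11039 / 244800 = -0.05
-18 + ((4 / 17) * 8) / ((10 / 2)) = -1498 / 85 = -17.62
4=4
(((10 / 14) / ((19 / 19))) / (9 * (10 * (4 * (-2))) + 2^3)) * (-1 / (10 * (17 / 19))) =19 / 169456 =0.00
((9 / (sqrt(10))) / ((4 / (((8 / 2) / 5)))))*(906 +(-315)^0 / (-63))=57077*sqrt(10) / 350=515.70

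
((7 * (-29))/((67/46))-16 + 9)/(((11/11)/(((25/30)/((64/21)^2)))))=-7208145/548864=-13.13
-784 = -784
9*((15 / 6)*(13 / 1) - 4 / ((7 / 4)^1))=3807 / 14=271.93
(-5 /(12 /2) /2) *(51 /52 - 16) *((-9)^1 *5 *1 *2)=-58575 /104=-563.22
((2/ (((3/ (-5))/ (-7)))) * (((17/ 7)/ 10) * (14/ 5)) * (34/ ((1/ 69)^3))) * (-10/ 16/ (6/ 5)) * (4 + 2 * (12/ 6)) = -738415230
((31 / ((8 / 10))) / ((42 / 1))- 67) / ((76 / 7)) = -11101 / 1824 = -6.09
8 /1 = 8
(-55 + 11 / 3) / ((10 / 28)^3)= -422576 / 375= -1126.87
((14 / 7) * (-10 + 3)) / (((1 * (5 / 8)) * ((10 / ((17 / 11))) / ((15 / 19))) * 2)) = -1428 / 1045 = -1.37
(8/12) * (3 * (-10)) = -20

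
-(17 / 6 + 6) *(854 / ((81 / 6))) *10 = -452620 / 81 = -5587.90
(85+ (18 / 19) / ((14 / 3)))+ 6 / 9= 34262 / 399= 85.87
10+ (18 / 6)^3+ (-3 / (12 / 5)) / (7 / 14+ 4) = 661 / 18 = 36.72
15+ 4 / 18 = 137 / 9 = 15.22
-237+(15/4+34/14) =-6463/28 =-230.82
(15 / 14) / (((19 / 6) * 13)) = 45 / 1729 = 0.03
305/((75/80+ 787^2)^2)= 78080/98206494586561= 0.00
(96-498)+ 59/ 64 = -25669/ 64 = -401.08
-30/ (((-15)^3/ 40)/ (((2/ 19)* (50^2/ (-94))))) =-8000/ 8037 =-1.00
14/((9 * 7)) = 2/9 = 0.22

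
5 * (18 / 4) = 45 / 2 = 22.50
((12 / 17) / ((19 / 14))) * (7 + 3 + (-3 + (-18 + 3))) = -1344 / 323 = -4.16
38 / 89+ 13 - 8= 483 / 89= 5.43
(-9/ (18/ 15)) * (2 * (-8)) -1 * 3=117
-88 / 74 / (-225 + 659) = -22 / 8029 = -0.00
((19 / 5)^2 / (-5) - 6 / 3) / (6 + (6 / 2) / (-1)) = -611 / 375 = -1.63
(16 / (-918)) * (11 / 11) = -8 / 459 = -0.02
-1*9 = -9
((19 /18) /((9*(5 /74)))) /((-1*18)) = -703 /7290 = -0.10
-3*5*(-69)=1035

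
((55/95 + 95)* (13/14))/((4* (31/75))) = 221325/4123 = 53.68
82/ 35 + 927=32527/ 35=929.34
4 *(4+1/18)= 146/9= 16.22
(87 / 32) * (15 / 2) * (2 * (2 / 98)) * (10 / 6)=2175 / 1568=1.39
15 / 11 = 1.36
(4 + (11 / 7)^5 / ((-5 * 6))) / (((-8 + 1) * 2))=-1855789 / 7058940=-0.26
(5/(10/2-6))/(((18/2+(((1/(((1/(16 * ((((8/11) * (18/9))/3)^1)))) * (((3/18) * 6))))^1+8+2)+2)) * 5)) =-33/949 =-0.03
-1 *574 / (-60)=287 / 30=9.57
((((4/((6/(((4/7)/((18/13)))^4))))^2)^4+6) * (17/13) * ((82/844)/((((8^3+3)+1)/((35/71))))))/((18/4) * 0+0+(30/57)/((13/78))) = 988496768829547431805698891398941251968774809801199550049120541393/4286320923806555491720271682044612335220601180591950827271715963025488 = 0.00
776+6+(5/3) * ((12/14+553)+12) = 36227/21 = 1725.10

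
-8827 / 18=-490.39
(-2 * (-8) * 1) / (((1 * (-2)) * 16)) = -1 / 2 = -0.50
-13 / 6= -2.17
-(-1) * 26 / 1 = 26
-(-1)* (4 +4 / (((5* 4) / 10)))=6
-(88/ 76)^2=-1.34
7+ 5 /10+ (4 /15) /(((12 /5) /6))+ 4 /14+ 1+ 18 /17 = 7505 /714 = 10.51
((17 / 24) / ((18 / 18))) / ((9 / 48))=34 / 9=3.78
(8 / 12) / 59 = 2 / 177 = 0.01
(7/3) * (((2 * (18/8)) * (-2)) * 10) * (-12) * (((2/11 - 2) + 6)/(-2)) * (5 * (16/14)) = -331200/11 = -30109.09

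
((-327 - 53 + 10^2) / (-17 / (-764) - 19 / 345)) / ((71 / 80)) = 5904192000 / 614221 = 9612.49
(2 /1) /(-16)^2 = 1 /128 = 0.01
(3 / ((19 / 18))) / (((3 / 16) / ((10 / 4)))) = 720 / 19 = 37.89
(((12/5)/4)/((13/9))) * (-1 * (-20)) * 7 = 756/13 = 58.15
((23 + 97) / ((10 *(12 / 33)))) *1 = 33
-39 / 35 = -1.11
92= 92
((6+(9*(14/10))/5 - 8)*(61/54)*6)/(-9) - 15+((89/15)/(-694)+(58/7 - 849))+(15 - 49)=-8756456299/9837450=-890.11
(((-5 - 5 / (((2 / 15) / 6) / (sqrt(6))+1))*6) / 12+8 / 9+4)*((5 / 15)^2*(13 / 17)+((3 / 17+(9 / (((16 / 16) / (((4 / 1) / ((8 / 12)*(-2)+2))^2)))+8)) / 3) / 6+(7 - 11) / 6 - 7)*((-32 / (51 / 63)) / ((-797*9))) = -1511797672 / 226663564977+1552600*sqrt(6) / 2798315617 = -0.01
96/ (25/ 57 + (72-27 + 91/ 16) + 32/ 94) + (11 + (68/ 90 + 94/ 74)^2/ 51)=4037789995390994/ 311900570241975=12.95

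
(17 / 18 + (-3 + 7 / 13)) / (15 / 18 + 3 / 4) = -710 / 741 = -0.96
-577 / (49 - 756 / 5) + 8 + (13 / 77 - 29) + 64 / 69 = -5529889 / 387849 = -14.26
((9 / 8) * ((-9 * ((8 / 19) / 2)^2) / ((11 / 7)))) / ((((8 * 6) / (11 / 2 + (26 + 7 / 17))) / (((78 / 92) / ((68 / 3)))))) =-23992605 / 3378590336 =-0.01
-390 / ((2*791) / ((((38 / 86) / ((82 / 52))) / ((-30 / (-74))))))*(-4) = 0.68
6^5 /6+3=1299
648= 648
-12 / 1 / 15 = -4 / 5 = -0.80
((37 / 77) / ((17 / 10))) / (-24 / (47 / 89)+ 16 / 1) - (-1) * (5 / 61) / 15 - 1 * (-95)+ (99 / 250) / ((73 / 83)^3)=770429639580214081 / 8060749483363500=95.58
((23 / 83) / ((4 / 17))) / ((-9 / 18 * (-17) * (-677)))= -23 / 112382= -0.00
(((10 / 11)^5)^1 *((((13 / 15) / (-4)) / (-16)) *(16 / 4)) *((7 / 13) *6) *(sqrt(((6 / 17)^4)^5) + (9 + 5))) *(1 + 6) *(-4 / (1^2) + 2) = -6914873892753190000 / 324677833661211899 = -21.30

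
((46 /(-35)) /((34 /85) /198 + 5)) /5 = -2277 /43330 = -0.05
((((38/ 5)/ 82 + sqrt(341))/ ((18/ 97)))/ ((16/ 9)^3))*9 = 1343547/ 1679360 + 70713*sqrt(341)/ 8192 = 160.20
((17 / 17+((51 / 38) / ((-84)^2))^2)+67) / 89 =543188717857 / 710938174464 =0.76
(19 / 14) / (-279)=-19 / 3906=-0.00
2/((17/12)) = 24/17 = 1.41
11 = 11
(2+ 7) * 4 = 36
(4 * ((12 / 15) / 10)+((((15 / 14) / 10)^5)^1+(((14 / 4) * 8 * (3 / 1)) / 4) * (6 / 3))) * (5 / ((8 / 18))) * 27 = 4424683826817 / 344207360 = 12854.70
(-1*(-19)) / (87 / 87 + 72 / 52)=247 / 31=7.97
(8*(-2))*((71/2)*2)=-1136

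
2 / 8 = 1 / 4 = 0.25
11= 11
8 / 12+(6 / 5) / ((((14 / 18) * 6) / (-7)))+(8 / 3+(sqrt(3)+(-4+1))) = -22 / 15+sqrt(3) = 0.27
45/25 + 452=2269/5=453.80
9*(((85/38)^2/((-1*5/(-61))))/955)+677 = 186877969/275804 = 677.58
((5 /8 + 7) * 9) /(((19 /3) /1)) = 1647 /152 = 10.84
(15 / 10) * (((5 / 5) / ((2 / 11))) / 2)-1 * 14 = -79 / 8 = -9.88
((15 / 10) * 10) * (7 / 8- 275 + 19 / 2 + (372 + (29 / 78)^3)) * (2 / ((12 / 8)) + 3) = 127448525 / 18252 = 6982.72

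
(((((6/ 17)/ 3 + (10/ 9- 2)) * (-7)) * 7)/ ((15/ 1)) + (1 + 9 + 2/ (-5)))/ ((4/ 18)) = 13907/ 255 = 54.54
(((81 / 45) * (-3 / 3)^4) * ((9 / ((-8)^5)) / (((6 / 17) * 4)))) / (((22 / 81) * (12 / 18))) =-111537 / 57671680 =-0.00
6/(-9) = -2/3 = -0.67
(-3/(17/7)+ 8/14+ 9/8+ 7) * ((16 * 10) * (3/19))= 426180/2261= 188.49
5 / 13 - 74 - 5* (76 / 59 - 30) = 53647 / 767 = 69.94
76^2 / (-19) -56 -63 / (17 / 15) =-7065 / 17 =-415.59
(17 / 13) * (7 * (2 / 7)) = 34 / 13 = 2.62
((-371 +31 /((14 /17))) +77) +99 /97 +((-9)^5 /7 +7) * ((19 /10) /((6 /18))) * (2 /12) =-1602921 /194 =-8262.48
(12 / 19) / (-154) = -6 / 1463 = -0.00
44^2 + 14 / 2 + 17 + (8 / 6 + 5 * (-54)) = 5074 / 3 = 1691.33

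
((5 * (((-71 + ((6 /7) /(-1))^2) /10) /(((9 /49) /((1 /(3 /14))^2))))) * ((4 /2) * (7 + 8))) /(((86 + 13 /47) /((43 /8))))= -340956847 /43794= -7785.47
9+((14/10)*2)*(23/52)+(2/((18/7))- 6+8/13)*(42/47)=112211/18330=6.12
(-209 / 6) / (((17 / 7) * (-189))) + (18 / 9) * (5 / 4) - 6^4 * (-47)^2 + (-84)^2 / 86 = -169508029727 / 59211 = -2862779.38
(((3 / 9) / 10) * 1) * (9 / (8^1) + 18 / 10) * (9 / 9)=39 / 400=0.10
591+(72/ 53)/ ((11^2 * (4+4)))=3790092/ 6413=591.00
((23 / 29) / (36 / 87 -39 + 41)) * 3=69 / 70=0.99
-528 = -528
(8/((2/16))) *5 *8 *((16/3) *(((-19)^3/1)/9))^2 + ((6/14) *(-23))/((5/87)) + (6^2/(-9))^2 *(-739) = 1079119293960053/25515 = 42293525140.51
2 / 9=0.22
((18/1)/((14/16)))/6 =24/7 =3.43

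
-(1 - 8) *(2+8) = 70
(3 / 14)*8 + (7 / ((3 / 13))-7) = 526 / 21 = 25.05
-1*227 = -227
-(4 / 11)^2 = -16 / 121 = -0.13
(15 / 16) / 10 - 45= -1437 / 32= -44.91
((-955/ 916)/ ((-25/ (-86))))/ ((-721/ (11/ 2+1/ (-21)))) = 8213/ 302820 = 0.03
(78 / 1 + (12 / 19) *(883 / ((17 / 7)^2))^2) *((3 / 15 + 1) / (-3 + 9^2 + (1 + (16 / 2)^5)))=9035271036 / 17374957151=0.52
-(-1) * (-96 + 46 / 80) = -3817 / 40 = -95.42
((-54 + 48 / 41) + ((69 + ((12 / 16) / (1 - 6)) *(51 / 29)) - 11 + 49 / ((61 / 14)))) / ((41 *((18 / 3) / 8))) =7810329 / 14868445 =0.53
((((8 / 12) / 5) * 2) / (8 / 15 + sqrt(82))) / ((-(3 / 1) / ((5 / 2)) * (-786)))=-20 / 10838547 + 25 * sqrt(82) / 7225698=0.00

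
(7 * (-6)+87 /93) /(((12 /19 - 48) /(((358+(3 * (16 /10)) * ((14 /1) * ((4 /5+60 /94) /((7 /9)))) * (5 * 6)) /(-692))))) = -11612493131 /2268549000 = -5.12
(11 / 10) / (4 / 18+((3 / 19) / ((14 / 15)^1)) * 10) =13167 / 22910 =0.57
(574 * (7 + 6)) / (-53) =-7462 / 53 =-140.79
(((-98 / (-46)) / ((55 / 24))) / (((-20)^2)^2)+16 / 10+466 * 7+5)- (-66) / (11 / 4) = 83302780147 / 25300000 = 3292.60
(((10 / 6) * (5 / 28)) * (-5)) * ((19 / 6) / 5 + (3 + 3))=-4975 / 504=-9.87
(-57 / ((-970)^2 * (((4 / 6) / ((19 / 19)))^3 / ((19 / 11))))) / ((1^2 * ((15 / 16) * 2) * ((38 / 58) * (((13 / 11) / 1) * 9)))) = -1653 / 61158500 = -0.00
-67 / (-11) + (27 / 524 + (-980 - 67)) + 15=-5913043 / 5764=-1025.86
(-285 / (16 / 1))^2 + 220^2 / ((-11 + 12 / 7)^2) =38012209 / 43264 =878.61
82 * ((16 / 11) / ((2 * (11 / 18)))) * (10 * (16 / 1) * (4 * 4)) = 30228480 / 121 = 249822.15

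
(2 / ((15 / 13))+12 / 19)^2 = 454276 / 81225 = 5.59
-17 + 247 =230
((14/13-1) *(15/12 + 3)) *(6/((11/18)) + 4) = 646/143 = 4.52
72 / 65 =1.11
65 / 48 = 1.35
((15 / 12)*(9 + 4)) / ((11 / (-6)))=-195 / 22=-8.86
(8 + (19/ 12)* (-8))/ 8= -7/ 12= -0.58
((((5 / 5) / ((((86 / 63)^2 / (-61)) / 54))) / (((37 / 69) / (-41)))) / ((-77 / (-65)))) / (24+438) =8177182065 / 33111892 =246.96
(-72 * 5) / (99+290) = -360 / 389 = -0.93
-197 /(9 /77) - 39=-15520 /9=-1724.44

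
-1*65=-65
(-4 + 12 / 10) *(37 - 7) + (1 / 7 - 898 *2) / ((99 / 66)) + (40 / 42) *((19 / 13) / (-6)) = -149932 / 117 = -1281.47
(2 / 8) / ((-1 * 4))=-1 / 16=-0.06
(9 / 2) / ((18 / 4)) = 1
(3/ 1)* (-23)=-69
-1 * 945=-945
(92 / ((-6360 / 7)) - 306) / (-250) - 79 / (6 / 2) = -3326933 / 132500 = -25.11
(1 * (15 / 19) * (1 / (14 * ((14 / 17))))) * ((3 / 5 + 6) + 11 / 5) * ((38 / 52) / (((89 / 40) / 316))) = 62.54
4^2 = 16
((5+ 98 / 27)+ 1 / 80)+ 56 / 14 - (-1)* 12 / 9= 30187 / 2160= 13.98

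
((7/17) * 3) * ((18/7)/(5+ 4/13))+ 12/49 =16158/19159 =0.84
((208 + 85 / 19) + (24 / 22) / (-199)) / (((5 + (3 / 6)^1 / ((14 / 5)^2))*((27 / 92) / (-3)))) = -63737818592 / 148604643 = -428.91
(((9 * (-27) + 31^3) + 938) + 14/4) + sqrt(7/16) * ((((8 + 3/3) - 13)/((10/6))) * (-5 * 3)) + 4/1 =9 * sqrt(7) + 60987/2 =30517.31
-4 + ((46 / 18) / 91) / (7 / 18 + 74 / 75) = -224166 / 56329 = -3.98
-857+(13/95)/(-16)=-857.01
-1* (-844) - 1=843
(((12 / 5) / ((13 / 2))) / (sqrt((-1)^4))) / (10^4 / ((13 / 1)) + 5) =8 / 16775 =0.00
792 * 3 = 2376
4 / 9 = 0.44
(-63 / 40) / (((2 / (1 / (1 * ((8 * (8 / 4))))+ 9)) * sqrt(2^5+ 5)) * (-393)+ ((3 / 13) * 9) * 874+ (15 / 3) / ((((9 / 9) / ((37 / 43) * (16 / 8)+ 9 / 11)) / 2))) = -576142801379145 / 617994513799939072 - 27148140230211 * sqrt(37) / 617994513799939072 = -0.00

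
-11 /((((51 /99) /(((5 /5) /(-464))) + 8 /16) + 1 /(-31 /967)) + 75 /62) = 11253 /274690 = 0.04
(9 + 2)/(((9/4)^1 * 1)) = 44/9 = 4.89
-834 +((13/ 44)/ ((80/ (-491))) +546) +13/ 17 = -17296671/ 59840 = -289.05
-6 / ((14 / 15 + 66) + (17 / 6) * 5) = -60 / 811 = -0.07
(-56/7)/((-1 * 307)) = 8/307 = 0.03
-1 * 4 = -4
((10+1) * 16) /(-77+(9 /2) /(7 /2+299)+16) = -6655 /2306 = -2.89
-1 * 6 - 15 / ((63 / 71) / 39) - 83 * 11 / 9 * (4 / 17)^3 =-206327593 / 309519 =-666.61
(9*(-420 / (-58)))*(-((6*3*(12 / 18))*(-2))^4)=-627056640 / 29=-21622642.76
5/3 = 1.67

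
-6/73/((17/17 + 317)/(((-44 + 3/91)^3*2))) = 128096024002/2915566199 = 43.94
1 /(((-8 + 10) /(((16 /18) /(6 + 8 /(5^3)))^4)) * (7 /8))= 250000000000 /947599706733687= 0.00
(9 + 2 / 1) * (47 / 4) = 517 / 4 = 129.25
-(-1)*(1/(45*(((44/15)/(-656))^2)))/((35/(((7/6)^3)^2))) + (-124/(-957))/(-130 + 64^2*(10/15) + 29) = 6463654508251/80722172916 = 80.07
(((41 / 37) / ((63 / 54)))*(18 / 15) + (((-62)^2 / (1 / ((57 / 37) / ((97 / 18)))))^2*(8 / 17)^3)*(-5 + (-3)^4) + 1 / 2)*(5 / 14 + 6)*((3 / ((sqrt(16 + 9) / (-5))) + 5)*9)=33937173080405865945603 / 31009142787770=1094424741.52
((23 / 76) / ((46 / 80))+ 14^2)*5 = 18670 / 19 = 982.63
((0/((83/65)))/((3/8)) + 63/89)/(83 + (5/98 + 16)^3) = 59295096/353351222317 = 0.00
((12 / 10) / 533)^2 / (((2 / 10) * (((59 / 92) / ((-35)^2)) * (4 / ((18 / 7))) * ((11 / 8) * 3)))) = 1391040 / 184373761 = 0.01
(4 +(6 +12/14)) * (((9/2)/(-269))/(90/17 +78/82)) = -79458/2732233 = -0.03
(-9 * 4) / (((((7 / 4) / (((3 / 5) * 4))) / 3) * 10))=-2592 / 175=-14.81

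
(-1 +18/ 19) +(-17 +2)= -286/ 19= -15.05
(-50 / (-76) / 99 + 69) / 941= 259603 / 3540042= 0.07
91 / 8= 11.38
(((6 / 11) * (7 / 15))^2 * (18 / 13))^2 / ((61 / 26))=24893568 / 7256445625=0.00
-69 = -69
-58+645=587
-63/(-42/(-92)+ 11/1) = -2898/527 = -5.50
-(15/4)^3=-3375/64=-52.73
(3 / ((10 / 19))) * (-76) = -2166 / 5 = -433.20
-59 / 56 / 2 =-59 / 112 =-0.53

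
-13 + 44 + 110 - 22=119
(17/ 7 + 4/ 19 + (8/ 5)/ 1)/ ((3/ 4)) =11276/ 1995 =5.65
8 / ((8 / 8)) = 8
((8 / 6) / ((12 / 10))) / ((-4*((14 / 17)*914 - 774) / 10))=425 / 3258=0.13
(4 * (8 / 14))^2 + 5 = 501 / 49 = 10.22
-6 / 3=-2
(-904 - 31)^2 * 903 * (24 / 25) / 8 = 94731021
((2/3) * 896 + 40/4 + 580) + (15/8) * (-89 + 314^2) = 4461311/24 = 185887.96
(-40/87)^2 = 1600/7569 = 0.21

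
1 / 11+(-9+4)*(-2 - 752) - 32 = 41119 / 11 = 3738.09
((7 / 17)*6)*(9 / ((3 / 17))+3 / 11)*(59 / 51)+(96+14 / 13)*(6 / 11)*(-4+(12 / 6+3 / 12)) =2226693 / 41327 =53.88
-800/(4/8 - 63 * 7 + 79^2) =-1600/11601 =-0.14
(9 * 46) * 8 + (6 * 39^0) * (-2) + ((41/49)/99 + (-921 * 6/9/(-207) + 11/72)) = 982772893/297528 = 3303.13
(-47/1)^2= 2209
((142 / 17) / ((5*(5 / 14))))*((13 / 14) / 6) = 923 / 1275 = 0.72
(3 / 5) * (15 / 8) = 9 / 8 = 1.12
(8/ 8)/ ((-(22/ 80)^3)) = -64000/ 1331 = -48.08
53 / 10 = 5.30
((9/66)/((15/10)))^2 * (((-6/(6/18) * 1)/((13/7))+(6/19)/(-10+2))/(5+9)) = -0.01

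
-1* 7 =-7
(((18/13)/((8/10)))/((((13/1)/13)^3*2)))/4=45/208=0.22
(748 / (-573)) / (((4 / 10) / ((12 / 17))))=-440 / 191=-2.30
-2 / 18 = -1 / 9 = -0.11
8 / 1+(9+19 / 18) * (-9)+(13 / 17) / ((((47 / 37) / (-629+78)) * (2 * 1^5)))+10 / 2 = -194438 / 799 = -243.35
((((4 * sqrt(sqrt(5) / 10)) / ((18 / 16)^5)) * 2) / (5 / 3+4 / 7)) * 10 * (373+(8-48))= 67895296 * sqrt(2) * 5^(3 / 4) / 102789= 3123.46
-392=-392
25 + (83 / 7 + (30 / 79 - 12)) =13956 / 553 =25.24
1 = 1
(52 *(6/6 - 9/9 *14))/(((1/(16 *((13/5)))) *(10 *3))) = -70304/75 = -937.39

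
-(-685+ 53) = 632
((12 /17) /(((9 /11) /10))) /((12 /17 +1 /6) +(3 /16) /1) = 1408 /173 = 8.14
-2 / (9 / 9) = -2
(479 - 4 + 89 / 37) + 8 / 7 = 123944 / 259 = 478.55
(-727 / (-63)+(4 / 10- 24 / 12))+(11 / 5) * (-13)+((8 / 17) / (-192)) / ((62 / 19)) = -49565291 / 2656080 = -18.66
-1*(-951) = 951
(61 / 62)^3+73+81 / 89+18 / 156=20674814397 / 275745496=74.98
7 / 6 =1.17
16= 16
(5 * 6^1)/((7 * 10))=0.43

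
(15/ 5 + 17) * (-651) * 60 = -781200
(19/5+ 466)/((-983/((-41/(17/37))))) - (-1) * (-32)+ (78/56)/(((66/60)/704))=527610911/584885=902.08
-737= -737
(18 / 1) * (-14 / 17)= -252 / 17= -14.82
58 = 58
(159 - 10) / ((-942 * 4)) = -149 / 3768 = -0.04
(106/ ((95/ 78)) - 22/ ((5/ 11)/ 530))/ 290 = -1214336/ 13775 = -88.16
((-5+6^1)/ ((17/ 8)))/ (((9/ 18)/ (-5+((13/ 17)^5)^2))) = -159073776166336/ 34271896307633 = -4.64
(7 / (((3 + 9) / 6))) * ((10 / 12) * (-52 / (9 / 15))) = -2275 / 9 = -252.78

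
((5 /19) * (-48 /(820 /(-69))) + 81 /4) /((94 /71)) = 100323 /6232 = 16.10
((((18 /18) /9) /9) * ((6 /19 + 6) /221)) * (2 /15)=16 /340119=0.00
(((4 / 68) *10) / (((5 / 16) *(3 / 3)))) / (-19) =-32 / 323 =-0.10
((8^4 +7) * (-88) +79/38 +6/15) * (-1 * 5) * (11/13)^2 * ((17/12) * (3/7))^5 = 906611937611941/8501921792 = 106636.12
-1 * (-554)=554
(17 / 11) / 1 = 1.55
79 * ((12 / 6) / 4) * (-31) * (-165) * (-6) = -1212255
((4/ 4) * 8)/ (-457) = -8/ 457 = -0.02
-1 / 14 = -0.07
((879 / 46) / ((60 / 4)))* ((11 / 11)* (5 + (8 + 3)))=2344 / 115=20.38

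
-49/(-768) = 49/768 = 0.06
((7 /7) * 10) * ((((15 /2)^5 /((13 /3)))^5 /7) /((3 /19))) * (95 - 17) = 5829232200679676234722137451171875 /1677109231616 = 3475761799404589268693.20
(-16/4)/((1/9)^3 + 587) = -729/106981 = -0.01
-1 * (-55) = 55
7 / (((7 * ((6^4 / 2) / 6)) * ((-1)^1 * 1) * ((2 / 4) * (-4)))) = 1 / 216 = 0.00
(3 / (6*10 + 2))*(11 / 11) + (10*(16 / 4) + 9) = 3041 / 62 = 49.05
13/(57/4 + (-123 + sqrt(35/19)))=-85956/718943 - 208 * sqrt(665)/3594715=-0.12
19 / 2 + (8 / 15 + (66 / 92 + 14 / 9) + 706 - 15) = 727922 / 1035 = 703.31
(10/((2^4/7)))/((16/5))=175/128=1.37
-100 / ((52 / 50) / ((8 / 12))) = -64.10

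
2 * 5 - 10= 0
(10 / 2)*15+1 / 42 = 75.02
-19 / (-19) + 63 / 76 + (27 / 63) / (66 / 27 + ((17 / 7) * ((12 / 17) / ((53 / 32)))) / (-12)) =601621 / 299212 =2.01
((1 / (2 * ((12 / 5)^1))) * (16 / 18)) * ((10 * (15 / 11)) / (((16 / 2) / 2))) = 125 / 198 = 0.63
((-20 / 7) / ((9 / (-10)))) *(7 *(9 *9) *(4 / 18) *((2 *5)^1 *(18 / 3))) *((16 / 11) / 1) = 384000 / 11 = 34909.09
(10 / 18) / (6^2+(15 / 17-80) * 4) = -85 / 42912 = -0.00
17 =17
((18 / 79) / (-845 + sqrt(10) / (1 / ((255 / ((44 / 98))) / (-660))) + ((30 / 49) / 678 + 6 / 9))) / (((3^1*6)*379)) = -109150504154083392 / 2759313251216414034165167 + 111245363518212*sqrt(10) / 2759313251216414034165167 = -0.00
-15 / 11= -1.36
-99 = -99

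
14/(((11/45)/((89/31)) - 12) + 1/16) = -897120/759499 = -1.18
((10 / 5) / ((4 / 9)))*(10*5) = 225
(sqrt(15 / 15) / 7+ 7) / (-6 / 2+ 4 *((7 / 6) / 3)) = -450 / 91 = -4.95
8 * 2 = 16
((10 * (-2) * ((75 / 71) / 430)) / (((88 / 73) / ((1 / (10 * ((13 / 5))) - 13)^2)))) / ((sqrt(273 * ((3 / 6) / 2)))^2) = -207263425 / 2065891828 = -0.10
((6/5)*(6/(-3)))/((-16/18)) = 27/10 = 2.70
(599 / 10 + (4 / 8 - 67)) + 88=81.40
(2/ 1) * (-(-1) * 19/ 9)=38/ 9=4.22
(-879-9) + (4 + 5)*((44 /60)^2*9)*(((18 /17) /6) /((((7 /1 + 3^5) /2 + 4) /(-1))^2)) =-697812237 /785825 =-888.00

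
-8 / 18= -4 / 9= -0.44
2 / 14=1 / 7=0.14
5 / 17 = 0.29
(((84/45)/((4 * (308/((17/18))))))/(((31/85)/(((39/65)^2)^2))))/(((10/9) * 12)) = 2601/68200000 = 0.00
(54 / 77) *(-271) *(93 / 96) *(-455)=14743755 / 176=83771.34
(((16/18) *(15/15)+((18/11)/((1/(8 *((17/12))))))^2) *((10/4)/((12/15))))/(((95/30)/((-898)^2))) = 274407694.33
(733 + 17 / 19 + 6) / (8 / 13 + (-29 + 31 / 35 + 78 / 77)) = -27.94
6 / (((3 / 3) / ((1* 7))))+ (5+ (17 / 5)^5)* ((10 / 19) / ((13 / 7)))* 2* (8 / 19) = 444739218 / 2933125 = 151.63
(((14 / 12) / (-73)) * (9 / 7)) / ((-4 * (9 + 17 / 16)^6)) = 6291456 / 1271388024262153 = 0.00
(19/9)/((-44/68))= -323/99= -3.26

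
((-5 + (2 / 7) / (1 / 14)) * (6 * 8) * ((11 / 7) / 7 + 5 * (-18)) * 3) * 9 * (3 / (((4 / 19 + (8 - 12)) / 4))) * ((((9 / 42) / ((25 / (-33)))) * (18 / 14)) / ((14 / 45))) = 36192746106 / 84035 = 430686.57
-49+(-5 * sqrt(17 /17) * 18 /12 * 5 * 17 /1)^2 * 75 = 121921679 /4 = 30480419.75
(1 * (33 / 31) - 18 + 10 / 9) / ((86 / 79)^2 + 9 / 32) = -881728480 / 81702639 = -10.79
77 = 77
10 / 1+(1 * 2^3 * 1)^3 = 522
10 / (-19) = -10 / 19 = -0.53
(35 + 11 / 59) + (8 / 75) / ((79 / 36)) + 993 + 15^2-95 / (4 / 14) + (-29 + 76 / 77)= 16019763481 / 17944850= 892.72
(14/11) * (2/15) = 28/165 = 0.17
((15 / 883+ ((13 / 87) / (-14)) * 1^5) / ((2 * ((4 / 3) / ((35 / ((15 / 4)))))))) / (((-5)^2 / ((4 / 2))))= 6791 / 3841050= 0.00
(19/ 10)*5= 19/ 2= 9.50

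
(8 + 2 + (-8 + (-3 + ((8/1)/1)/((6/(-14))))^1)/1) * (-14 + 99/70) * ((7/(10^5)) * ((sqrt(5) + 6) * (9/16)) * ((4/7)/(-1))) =-467811/14000000-155937 * sqrt(5)/28000000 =-0.05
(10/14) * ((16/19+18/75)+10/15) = 356/285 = 1.25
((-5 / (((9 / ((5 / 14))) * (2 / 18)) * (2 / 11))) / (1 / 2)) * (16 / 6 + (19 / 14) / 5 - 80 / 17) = 347105 / 9996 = 34.72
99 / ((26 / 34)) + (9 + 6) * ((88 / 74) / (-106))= 3296073 / 25493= 129.29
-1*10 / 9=-10 / 9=-1.11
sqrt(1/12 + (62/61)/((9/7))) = sqrt(117059)/366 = 0.93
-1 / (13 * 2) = -0.04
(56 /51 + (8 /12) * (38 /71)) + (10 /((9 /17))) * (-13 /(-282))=3562099 /1531683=2.33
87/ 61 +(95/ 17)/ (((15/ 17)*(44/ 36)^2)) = 41820/ 7381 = 5.67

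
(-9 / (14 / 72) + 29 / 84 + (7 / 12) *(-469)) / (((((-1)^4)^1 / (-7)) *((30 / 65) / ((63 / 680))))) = 61061 / 136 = 448.98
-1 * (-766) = 766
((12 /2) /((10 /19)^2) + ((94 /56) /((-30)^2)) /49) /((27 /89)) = 476075507 /6667920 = 71.40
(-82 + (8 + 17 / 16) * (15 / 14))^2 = 262213249 / 50176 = 5225.87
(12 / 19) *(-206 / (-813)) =824 / 5149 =0.16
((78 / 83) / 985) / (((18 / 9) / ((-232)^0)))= 39 / 81755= 0.00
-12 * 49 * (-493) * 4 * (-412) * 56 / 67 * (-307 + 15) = 7811821860864 / 67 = 116594356132.30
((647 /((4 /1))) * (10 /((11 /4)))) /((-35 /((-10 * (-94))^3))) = -1074775696000 /77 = -13958125922.08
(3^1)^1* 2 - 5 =1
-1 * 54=-54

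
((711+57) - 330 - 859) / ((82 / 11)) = -4631 / 82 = -56.48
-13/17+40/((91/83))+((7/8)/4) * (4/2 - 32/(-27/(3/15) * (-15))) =1812082261/50122800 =36.15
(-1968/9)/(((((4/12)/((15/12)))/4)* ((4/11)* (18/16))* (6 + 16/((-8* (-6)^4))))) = -1336.64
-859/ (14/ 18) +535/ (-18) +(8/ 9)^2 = -1133.36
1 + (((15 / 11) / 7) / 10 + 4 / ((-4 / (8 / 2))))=-459 / 154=-2.98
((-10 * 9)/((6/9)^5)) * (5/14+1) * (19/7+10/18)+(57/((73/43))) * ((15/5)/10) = -864998199/286160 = -3022.78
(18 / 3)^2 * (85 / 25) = 612 / 5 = 122.40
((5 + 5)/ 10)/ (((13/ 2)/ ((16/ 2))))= 16/ 13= 1.23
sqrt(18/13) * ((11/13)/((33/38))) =1.15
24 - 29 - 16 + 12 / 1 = -9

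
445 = 445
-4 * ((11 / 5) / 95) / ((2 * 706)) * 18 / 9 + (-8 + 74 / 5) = 1140168 / 167675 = 6.80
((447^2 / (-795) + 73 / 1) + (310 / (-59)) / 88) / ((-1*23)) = 122722843 / 15822620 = 7.76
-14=-14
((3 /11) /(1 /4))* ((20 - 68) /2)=-288 /11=-26.18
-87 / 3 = -29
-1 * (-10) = 10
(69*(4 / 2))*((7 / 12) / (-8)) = -161 / 16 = -10.06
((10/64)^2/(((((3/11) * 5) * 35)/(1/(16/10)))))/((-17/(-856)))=5885/365568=0.02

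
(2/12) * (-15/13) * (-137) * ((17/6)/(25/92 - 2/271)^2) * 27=1809646461620/62748517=28839.67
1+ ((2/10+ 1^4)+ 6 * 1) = 41/5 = 8.20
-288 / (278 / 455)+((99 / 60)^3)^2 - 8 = -4084933952309 / 8896000000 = -459.19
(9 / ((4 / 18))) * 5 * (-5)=-2025 / 2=-1012.50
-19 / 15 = -1.27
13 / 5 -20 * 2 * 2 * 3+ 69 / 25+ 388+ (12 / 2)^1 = 3984 / 25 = 159.36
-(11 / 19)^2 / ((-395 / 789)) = 95469 / 142595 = 0.67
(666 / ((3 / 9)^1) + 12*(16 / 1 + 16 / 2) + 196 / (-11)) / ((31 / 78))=1946100 / 341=5707.04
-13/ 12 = -1.08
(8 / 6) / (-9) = -4 / 27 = -0.15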